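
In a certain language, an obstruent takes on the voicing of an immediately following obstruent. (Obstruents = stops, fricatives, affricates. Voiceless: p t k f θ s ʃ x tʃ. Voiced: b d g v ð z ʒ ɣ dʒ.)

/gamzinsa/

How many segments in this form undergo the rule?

No segment meets the rule's conditions.

0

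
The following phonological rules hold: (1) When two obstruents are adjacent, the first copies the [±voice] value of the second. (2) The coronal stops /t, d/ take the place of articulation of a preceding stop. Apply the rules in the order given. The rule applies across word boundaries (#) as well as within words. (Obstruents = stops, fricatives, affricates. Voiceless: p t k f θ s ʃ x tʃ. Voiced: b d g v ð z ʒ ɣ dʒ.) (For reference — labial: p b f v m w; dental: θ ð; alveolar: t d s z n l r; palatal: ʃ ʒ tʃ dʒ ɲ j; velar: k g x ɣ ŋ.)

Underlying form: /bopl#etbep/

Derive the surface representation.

[bopl#edbep]

Rule 1: /t/ before /b/ (voiced) → [d]
After rule 1: bopl#edbep
Rule 2: no segment meets the rule's conditions; no change.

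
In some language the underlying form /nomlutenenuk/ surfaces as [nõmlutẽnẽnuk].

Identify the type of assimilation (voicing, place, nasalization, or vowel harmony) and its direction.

nasalization, regressive

/o/→[õ] /e/→[ẽ] /e/→[ẽ].
Each target copies a feature from the following segment, so the direction is regressive.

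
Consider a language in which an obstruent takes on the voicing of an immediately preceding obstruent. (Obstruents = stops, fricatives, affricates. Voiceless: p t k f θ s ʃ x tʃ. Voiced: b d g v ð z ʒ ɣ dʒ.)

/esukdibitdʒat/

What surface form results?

/d/ after /k/ (voiceless) → [t]
/dʒ/ after /t/ (voiceless) → [tʃ]

[esuktibittʃat]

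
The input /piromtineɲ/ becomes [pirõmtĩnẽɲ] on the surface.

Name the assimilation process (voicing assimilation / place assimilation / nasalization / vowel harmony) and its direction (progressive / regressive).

nasalization, regressive

/o/→[õ] /i/→[ĩ] /e/→[ẽ].
Each target copies a feature from the following segment, so the direction is regressive.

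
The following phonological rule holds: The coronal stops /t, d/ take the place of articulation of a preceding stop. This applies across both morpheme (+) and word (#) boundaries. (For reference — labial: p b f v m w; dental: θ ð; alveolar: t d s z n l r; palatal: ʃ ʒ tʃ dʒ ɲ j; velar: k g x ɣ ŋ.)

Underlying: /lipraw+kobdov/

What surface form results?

/d/ after /b/ (labial) → [b]

[lipraw+kobbov]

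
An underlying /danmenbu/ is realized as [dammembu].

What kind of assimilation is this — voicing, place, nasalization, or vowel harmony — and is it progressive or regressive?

place assimilation, regressive

/n/→[m] /n/→[m].
Each target copies a feature from the following segment, so the direction is regressive.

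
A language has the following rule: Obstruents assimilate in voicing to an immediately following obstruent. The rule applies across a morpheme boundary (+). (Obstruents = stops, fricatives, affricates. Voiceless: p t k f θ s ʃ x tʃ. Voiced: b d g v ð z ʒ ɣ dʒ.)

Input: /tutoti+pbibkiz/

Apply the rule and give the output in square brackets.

/p/ before /b/ (voiced) → [b]
/b/ before /k/ (voiceless) → [p]

[tutoti+bbipkiz]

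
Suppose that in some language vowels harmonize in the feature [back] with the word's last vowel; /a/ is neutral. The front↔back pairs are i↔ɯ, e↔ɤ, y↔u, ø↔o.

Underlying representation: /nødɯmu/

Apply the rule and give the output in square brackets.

/ø/ harmonizes with /u/ ([+back]) → [o]

[nodɯmu]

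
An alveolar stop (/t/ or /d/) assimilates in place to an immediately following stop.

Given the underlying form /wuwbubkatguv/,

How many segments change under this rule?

/t/ before /g/ (velar) → [k]
1 segment changes.

1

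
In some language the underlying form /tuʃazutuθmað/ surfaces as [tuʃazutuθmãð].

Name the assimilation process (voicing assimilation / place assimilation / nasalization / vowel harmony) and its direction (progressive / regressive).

nasalization, progressive

/a/→[ã].
Each target copies a feature from the preceding segment, so the direction is progressive.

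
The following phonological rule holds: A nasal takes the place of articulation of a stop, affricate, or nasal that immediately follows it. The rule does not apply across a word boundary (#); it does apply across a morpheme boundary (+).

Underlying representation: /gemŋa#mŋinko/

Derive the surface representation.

[geŋŋa#ŋŋiŋko]

/m/ before /ŋ/ (velar) → [ŋ]
/m/ before /ŋ/ (velar) → [ŋ]
/n/ before /k/ (velar) → [ŋ]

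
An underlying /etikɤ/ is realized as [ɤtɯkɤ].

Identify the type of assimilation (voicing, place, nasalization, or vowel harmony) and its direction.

/e/→[ɤ] /i/→[ɯ].
Vowels agree with the last vowel, so the harmony is regressive.

vowel harmony, regressive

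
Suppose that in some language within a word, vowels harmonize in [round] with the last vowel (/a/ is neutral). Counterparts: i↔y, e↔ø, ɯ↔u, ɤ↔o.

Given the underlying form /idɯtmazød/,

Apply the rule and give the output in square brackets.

/i/ harmonizes with /ø/ ([+round]) → [y]
/ɯ/ harmonizes with /ø/ ([+round]) → [u]

[ydutmazød]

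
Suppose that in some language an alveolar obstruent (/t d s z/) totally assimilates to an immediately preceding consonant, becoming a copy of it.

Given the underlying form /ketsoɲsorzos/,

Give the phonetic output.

[kettoɲɲorros]

/s/ after /t/ → [t] (total assimilation)
/s/ after /ɲ/ → [ɲ] (total assimilation)
/z/ after /r/ → [r] (total assimilation)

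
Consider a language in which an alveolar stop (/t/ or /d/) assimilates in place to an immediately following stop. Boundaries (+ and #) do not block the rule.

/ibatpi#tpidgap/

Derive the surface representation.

/t/ before /p/ (labial) → [p]
/t/ before /p/ (labial) → [p]
/d/ before /g/ (velar) → [g]

[ibappi#ppiggap]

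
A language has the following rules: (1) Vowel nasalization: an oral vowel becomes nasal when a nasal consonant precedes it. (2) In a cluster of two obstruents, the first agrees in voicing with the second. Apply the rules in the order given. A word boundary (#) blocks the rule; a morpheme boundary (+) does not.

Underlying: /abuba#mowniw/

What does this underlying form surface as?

Rule 1: /o/ after nasal /m/ → [õ]
Rule 1: /i/ after nasal /n/ → [ĩ]
After rule 1: abuba#mõwnĩw
Rule 2: no segment meets the rule's conditions; no change.

[abuba#mõwnĩw]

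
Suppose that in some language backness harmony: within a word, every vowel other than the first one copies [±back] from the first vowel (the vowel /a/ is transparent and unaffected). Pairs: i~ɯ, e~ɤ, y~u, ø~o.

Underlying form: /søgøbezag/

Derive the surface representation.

[søgøbezag]

no segment meets the rule's conditions; no change.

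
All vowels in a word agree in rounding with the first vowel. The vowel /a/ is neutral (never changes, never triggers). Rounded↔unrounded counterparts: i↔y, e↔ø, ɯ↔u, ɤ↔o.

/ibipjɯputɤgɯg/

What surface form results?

[ibipjɯpɯtɤgɯg]

/u/ harmonizes with /i/ ([-round]) → [ɯ]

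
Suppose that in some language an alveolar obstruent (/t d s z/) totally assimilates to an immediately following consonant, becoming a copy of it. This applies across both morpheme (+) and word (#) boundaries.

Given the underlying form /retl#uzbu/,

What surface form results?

/t/ before /l/ → [l] (total assimilation)
/z/ before /b/ → [b] (total assimilation)

[rell#ubbu]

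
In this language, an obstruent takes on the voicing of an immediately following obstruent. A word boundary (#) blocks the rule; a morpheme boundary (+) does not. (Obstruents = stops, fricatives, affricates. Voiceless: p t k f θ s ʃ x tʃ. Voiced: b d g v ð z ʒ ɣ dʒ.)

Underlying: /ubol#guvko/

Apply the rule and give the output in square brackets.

/v/ before /k/ (voiceless) → [f]

[ubol#gufko]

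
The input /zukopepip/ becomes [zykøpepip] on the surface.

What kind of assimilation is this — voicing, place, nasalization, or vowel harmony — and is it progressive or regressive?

vowel harmony, regressive

/u/→[y] /o/→[ø].
Vowels agree with the last vowel, so the harmony is regressive.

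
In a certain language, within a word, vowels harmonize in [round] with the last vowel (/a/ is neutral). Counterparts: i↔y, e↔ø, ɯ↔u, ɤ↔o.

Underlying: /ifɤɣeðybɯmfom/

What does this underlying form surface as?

[yfoɣøðybumfom]

/i/ harmonizes with /o/ ([+round]) → [y]
/ɤ/ harmonizes with /o/ ([+round]) → [o]
/e/ harmonizes with /o/ ([+round]) → [ø]
/ɯ/ harmonizes with /o/ ([+round]) → [u]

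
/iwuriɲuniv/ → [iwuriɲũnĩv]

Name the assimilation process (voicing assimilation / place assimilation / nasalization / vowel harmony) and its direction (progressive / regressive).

/u/→[ũ] /i/→[ĩ].
Each target copies a feature from the preceding segment, so the direction is progressive.

nasalization, progressive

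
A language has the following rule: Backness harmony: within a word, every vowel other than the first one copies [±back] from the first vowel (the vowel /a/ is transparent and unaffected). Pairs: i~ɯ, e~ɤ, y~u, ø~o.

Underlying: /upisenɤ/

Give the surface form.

/i/ harmonizes with /u/ ([+back]) → [ɯ]
/e/ harmonizes with /u/ ([+back]) → [ɤ]

[upɯsɤnɤ]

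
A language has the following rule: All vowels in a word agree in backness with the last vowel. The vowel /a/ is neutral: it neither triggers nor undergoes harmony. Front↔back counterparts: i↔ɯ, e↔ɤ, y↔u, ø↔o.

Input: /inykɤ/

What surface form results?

[ɯnukɤ]

/i/ harmonizes with /ɤ/ ([+back]) → [ɯ]
/y/ harmonizes with /ɤ/ ([+back]) → [u]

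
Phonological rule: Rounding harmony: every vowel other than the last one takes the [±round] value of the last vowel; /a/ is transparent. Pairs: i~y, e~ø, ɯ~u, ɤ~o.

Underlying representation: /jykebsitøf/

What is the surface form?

[jykøbsytøf]

/e/ harmonizes with /ø/ ([+round]) → [ø]
/i/ harmonizes with /ø/ ([+round]) → [y]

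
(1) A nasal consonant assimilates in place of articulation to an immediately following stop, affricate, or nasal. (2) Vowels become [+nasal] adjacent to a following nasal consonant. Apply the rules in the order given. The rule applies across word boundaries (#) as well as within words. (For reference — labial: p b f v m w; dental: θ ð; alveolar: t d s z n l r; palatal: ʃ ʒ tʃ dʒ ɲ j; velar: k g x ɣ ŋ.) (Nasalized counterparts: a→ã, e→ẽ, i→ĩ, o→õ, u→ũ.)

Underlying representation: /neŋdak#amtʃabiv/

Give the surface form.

[nẽndak#ãɲtʃabiv]

Rule 1: /ŋ/ before /d/ (alveolar) → [n]
Rule 1: /m/ before /tʃ/ (palatal) → [ɲ]
After rule 1: nendak#aɲtʃabiv
Rule 2: /e/ before nasal /n/ → [ẽ]
Rule 2: /a/ before nasal /ɲ/ → [ã]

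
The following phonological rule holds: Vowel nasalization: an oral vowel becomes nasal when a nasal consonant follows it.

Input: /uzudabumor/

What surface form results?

[uzudabũmor]

/u/ before nasal /m/ → [ũ]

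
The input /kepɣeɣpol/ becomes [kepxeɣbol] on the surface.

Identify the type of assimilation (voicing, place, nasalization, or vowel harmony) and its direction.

/ɣ/→[x] /p/→[b].
Each target copies a feature from the preceding segment, so the direction is progressive.

voicing assimilation, progressive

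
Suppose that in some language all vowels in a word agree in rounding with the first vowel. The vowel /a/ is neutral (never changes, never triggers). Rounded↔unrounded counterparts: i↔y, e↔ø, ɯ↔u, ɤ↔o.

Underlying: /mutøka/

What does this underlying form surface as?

[mutøka]

no segment meets the rule's conditions; no change.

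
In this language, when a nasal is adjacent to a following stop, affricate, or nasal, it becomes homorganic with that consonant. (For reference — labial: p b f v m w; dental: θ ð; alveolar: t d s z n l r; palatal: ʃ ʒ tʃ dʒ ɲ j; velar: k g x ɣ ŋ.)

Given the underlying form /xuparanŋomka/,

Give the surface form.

[xuparaŋŋoŋka]

/n/ before /ŋ/ (velar) → [ŋ]
/m/ before /k/ (velar) → [ŋ]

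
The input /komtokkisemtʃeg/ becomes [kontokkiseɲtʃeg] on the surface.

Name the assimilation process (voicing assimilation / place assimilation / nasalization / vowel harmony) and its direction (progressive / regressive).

/m/→[n] /m/→[ɲ].
Each target copies a feature from the following segment, so the direction is regressive.

place assimilation, regressive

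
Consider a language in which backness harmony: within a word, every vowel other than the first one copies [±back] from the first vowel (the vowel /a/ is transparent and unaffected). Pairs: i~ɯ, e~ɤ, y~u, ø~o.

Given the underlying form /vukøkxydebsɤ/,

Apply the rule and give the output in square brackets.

/ø/ harmonizes with /u/ ([+back]) → [o]
/y/ harmonizes with /u/ ([+back]) → [u]
/e/ harmonizes with /u/ ([+back]) → [ɤ]

[vukokxudɤbsɤ]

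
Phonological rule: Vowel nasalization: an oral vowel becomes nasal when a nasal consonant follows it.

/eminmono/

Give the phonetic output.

[ẽmĩnmõno]

/e/ before nasal /m/ → [ẽ]
/i/ before nasal /n/ → [ĩ]
/o/ before nasal /n/ → [õ]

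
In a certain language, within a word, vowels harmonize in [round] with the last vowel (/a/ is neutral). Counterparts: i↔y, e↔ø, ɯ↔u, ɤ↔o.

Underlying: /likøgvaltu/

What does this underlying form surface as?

[lykøgvaltu]

/i/ harmonizes with /u/ ([+round]) → [y]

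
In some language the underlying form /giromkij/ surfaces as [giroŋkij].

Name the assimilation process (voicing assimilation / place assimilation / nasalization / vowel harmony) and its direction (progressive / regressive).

place assimilation, regressive

/m/→[ŋ].
Each target copies a feature from the following segment, so the direction is regressive.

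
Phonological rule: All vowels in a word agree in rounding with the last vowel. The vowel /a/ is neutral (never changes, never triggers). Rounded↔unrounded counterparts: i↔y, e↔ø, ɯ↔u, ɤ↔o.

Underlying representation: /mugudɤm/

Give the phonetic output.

/u/ harmonizes with /ɤ/ ([-round]) → [ɯ]
/u/ harmonizes with /ɤ/ ([-round]) → [ɯ]

[mɯgɯdɤm]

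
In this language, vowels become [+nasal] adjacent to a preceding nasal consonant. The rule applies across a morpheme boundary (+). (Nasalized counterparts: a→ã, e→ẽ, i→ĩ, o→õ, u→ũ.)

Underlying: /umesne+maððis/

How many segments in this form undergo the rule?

/e/ after nasal /m/ → [ẽ]
/e/ after nasal /n/ → [ẽ]
/a/ after nasal /m/ → [ã]
3 segments change.

3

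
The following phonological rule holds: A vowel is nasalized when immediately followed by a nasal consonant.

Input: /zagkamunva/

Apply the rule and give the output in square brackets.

/a/ before nasal /m/ → [ã]
/u/ before nasal /n/ → [ũ]

[zagkãmũnva]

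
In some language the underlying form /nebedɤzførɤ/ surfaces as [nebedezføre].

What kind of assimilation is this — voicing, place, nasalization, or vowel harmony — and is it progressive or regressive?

/ɤ/→[e] /ɤ/→[e].
Vowels agree with the first vowel, so the harmony is progressive.

vowel harmony, progressive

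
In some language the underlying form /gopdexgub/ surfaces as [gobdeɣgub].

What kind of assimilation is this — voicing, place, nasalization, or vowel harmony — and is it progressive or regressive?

/p/→[b] /x/→[ɣ].
Each target copies a feature from the following segment, so the direction is regressive.

voicing assimilation, regressive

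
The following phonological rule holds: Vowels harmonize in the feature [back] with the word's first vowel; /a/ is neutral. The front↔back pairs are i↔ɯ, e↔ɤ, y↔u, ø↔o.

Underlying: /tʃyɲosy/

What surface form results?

[tʃyɲøsy]

/o/ harmonizes with /y/ ([-back]) → [ø]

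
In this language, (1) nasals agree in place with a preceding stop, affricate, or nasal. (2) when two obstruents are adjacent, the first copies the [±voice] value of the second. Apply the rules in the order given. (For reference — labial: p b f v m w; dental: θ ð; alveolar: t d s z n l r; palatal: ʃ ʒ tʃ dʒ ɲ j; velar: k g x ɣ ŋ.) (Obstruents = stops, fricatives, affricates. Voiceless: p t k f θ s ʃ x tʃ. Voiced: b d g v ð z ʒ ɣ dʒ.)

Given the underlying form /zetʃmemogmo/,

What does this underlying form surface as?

Rule 1: /m/ after /tʃ/ (palatal) → [ɲ]
Rule 1: /m/ after /g/ (velar) → [ŋ]
After rule 1: zetʃɲemogŋo
Rule 2: no segment meets the rule's conditions; no change.

[zetʃɲemogŋo]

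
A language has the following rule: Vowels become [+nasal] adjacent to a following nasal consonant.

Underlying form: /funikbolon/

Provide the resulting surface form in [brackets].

/u/ before nasal /n/ → [ũ]
/o/ before nasal /n/ → [õ]

[fũnikbolõn]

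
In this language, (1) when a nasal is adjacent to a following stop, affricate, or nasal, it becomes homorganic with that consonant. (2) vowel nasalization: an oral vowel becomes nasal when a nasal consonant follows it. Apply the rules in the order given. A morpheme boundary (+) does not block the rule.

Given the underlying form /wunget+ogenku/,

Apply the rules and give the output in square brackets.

Rule 1: /n/ before /g/ (velar) → [ŋ]
Rule 1: /n/ before /k/ (velar) → [ŋ]
After rule 1: wuŋget+ogeŋku
Rule 2: /u/ before nasal /ŋ/ → [ũ]
Rule 2: /e/ before nasal /ŋ/ → [ẽ]

[wũŋget+ogẽŋku]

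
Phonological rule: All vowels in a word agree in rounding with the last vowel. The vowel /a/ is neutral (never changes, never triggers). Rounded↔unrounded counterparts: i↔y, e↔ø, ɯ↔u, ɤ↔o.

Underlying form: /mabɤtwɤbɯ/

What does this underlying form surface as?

[mabɤtwɤbɯ]

no segment meets the rule's conditions; no change.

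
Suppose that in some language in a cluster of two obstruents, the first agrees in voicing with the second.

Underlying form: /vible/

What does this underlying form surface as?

no segment meets the rule's conditions; no change.

[vible]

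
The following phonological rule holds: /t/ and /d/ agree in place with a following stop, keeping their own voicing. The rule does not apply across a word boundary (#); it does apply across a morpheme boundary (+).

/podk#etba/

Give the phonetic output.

/d/ before /k/ (velar) → [g]
/t/ before /b/ (labial) → [p]

[pogk#epba]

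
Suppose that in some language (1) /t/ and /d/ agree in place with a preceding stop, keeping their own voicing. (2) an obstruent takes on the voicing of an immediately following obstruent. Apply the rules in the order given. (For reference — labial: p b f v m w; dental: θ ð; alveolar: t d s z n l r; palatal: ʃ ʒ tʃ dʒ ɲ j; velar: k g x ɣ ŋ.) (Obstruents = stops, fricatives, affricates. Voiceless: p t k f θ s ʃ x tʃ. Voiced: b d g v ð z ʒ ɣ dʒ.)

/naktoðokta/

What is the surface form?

Rule 1: /t/ after /k/ (velar) → [k]
Rule 1: /t/ after /k/ (velar) → [k]
After rule 1: nakkoðokka
Rule 2: no segment meets the rule's conditions; no change.

[nakkoðokka]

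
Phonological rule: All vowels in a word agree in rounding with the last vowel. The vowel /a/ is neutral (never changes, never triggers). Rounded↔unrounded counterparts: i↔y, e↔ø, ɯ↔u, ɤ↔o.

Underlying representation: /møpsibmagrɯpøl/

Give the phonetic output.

[møpsybmagrupøl]

/i/ harmonizes with /ø/ ([+round]) → [y]
/ɯ/ harmonizes with /ø/ ([+round]) → [u]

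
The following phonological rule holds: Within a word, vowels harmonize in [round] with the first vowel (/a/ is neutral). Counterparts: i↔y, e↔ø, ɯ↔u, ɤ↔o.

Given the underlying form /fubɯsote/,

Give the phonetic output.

/ɯ/ harmonizes with /u/ ([+round]) → [u]
/e/ harmonizes with /u/ ([+round]) → [ø]

[fubusotø]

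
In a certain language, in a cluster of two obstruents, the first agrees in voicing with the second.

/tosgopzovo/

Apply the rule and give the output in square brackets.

/s/ before /g/ (voiced) → [z]
/p/ before /z/ (voiced) → [b]

[tozgobzovo]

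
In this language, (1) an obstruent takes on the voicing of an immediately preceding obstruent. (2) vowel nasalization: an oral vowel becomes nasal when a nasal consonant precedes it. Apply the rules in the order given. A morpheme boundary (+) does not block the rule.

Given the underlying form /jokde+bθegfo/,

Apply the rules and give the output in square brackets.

Rule 1: /d/ after /k/ (voiceless) → [t]
Rule 1: /θ/ after /b/ (voiced) → [ð]
Rule 1: /f/ after /g/ (voiced) → [v]
After rule 1: jokte+bðegvo
Rule 2: no segment meets the rule's conditions; no change.

[jokte+bðegvo]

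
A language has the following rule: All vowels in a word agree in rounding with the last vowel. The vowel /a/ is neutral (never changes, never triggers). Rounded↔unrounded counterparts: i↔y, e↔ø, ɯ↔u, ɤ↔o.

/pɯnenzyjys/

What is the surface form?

[punønzyjys]

/ɯ/ harmonizes with /y/ ([+round]) → [u]
/e/ harmonizes with /y/ ([+round]) → [ø]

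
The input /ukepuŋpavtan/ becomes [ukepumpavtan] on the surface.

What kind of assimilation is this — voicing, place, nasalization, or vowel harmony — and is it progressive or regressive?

/ŋ/→[m].
Each target copies a feature from the following segment, so the direction is regressive.

place assimilation, regressive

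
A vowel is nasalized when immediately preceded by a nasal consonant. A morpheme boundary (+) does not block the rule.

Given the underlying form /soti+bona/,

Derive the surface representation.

/a/ after nasal /n/ → [ã]

[soti+bonã]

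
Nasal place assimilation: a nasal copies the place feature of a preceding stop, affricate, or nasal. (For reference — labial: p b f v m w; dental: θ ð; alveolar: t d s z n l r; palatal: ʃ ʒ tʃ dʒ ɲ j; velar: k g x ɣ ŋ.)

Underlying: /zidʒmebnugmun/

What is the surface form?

[zidʒɲebmugŋun]

/m/ after /dʒ/ (palatal) → [ɲ]
/n/ after /b/ (labial) → [m]
/m/ after /g/ (velar) → [ŋ]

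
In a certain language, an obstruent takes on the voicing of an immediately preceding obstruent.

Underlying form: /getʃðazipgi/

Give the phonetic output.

/ð/ after /tʃ/ (voiceless) → [θ]
/g/ after /p/ (voiceless) → [k]

[getʃθazipki]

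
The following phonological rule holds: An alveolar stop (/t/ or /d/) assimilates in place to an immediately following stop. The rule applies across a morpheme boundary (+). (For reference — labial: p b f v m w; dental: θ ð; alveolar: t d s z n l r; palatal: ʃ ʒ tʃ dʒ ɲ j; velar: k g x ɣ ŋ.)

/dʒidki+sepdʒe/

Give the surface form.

/d/ before /k/ (velar) → [g]

[dʒigki+sepdʒe]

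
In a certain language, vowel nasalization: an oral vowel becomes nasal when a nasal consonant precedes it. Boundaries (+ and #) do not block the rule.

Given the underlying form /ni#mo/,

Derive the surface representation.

/i/ after nasal /n/ → [ĩ]
/o/ after nasal /m/ → [õ]

[nĩ#mõ]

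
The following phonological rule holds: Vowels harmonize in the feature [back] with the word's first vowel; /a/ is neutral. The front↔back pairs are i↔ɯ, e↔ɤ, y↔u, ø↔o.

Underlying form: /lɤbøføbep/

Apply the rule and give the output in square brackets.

/ø/ harmonizes with /ɤ/ ([+back]) → [o]
/ø/ harmonizes with /ɤ/ ([+back]) → [o]
/e/ harmonizes with /ɤ/ ([+back]) → [ɤ]

[lɤbofobɤp]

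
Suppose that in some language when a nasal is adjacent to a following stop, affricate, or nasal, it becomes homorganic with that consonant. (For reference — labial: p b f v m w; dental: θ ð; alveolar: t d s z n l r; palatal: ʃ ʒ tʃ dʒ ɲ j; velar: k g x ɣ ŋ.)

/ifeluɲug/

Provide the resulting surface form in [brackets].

no segment meets the rule's conditions; no change.

[ifeluɲug]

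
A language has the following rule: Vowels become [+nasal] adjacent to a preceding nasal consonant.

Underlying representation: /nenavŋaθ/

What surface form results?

[nẽnãvŋãθ]

/e/ after nasal /n/ → [ẽ]
/a/ after nasal /n/ → [ã]
/a/ after nasal /ŋ/ → [ã]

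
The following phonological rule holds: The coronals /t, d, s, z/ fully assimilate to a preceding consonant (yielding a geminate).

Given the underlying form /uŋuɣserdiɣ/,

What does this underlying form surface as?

[uŋuɣɣerriɣ]

/s/ after /ɣ/ → [ɣ] (total assimilation)
/d/ after /r/ → [r] (total assimilation)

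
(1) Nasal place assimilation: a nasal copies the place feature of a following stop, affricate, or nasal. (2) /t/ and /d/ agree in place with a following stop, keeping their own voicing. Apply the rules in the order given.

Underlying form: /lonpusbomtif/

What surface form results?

Rule 1: /n/ before /p/ (labial) → [m]
Rule 1: /m/ before /t/ (alveolar) → [n]
After rule 1: lompusbontif
Rule 2: no segment meets the rule's conditions; no change.

[lompusbontif]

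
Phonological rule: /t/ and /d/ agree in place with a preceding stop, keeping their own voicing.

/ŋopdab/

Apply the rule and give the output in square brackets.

/d/ after /p/ (labial) → [b]

[ŋopbab]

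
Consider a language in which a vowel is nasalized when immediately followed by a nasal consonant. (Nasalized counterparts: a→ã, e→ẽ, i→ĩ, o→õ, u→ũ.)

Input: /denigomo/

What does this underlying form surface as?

/e/ before nasal /n/ → [ẽ]
/o/ before nasal /m/ → [õ]

[dẽnigõmo]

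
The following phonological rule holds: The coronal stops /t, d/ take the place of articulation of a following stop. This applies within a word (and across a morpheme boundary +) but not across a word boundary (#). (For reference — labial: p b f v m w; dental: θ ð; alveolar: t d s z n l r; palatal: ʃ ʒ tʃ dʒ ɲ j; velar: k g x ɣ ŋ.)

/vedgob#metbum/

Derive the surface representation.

[veggob#mepbum]

/d/ before /g/ (velar) → [g]
/t/ before /b/ (labial) → [p]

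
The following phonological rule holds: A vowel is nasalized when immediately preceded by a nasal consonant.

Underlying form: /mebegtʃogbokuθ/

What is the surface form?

[mẽbegtʃogbokuθ]

/e/ after nasal /m/ → [ẽ]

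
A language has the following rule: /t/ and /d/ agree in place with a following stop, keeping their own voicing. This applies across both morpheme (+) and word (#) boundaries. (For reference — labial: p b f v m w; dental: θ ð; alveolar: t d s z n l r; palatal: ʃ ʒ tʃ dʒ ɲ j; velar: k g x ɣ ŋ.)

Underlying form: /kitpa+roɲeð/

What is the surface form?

/t/ before /p/ (labial) → [p]

[kippa+roɲeð]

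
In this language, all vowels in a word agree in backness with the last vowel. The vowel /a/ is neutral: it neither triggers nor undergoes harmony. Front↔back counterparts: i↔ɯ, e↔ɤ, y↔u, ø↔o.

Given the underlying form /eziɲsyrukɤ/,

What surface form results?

[ɤzɯɲsurukɤ]

/e/ harmonizes with /ɤ/ ([+back]) → [ɤ]
/i/ harmonizes with /ɤ/ ([+back]) → [ɯ]
/y/ harmonizes with /ɤ/ ([+back]) → [u]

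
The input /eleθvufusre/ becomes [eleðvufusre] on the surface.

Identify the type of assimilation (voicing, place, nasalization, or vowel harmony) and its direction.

/θ/→[ð].
Each target copies a feature from the following segment, so the direction is regressive.

voicing assimilation, regressive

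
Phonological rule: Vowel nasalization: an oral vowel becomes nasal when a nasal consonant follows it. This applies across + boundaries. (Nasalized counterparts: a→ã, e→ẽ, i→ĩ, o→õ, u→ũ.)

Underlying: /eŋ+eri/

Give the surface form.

/e/ before nasal /ŋ/ → [ẽ]

[ẽŋ+eri]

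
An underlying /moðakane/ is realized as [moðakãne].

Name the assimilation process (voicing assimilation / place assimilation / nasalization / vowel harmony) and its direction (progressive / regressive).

/a/→[ã].
Each target copies a feature from the following segment, so the direction is regressive.

nasalization, regressive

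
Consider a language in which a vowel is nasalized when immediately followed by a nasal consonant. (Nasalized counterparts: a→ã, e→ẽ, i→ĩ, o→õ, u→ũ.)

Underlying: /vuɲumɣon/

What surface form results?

[vũɲũmɣõn]

/u/ before nasal /ɲ/ → [ũ]
/u/ before nasal /m/ → [ũ]
/o/ before nasal /n/ → [õ]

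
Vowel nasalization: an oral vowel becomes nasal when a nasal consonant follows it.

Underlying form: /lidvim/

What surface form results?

/i/ before nasal /m/ → [ĩ]

[lidvĩm]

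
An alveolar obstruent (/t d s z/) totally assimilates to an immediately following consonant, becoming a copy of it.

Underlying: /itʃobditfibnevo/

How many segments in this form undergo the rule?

1

/t/ before /f/ → [f] (total assimilation)
1 segment changes.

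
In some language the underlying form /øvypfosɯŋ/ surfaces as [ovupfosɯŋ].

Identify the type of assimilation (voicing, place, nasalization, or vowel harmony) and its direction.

vowel harmony, regressive

/ø/→[o] /y/→[u].
Vowels agree with the last vowel, so the harmony is regressive.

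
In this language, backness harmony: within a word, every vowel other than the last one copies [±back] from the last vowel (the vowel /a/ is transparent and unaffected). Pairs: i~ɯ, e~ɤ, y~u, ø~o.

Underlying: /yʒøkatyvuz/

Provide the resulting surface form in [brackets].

[uʒokatuvuz]

/y/ harmonizes with /u/ ([+back]) → [u]
/ø/ harmonizes with /u/ ([+back]) → [o]
/y/ harmonizes with /u/ ([+back]) → [u]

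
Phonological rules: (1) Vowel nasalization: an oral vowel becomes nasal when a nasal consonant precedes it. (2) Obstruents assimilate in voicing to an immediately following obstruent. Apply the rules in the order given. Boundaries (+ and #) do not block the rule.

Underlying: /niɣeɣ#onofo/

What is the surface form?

Rule 1: /i/ after nasal /n/ → [ĩ]
Rule 1: /o/ after nasal /n/ → [õ]
After rule 1: nĩɣeɣ#onõfo
Rule 2: no segment meets the rule's conditions; no change.

[nĩɣeɣ#onõfo]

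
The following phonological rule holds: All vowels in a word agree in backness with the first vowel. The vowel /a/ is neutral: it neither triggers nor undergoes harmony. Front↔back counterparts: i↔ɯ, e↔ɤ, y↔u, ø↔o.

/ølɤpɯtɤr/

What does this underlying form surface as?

/ɤ/ harmonizes with /ø/ ([-back]) → [e]
/ɯ/ harmonizes with /ø/ ([-back]) → [i]
/ɤ/ harmonizes with /ø/ ([-back]) → [e]

[ølepiter]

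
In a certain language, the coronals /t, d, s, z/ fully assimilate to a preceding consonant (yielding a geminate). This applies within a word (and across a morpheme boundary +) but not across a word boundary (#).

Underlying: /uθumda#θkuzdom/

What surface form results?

[uθumma#θkuzzom]

/d/ after /m/ → [m] (total assimilation)
/d/ after /z/ → [z] (total assimilation)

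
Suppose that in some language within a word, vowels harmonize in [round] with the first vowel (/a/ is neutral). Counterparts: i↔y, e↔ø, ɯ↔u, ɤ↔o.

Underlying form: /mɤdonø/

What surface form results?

[mɤdɤne]

/o/ harmonizes with /ɤ/ ([-round]) → [ɤ]
/ø/ harmonizes with /ɤ/ ([-round]) → [e]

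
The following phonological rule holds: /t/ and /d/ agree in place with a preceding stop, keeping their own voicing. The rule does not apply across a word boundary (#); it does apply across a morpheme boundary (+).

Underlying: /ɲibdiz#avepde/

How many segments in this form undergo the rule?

2

/d/ after /b/ (labial) → [b]
/d/ after /p/ (labial) → [b]
2 segments change.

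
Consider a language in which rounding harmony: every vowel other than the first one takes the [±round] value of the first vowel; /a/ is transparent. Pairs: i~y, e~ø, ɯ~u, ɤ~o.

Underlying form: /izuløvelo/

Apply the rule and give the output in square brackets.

/u/ harmonizes with /i/ ([-round]) → [ɯ]
/ø/ harmonizes with /i/ ([-round]) → [e]
/o/ harmonizes with /i/ ([-round]) → [ɤ]

[izɯlevelɤ]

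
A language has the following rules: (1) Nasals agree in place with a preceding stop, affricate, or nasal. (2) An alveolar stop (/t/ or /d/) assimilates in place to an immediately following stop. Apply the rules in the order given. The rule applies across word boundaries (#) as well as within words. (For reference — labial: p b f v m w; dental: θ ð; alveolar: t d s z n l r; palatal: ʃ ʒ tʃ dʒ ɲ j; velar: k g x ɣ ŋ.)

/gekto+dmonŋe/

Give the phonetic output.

Rule 1: /m/ after /d/ (alveolar) → [n]
Rule 1: /ŋ/ after /n/ (alveolar) → [n]
After rule 1: gekto+dnonne
Rule 2: no segment meets the rule's conditions; no change.

[gekto+dnonne]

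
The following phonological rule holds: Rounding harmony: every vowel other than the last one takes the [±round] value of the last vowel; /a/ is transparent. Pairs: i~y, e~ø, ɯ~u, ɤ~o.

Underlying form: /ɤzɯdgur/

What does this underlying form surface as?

[ozudgur]

/ɤ/ harmonizes with /u/ ([+round]) → [o]
/ɯ/ harmonizes with /u/ ([+round]) → [u]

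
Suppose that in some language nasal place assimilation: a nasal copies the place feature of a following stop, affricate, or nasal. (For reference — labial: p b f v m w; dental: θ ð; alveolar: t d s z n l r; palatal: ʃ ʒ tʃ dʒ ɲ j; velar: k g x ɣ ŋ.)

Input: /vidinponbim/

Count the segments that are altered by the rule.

2

/n/ before /p/ (labial) → [m]
/n/ before /b/ (labial) → [m]
2 segments change.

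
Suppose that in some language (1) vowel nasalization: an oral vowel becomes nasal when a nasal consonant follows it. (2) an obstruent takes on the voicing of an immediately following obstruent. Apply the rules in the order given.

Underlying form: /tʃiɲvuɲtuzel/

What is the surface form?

[tʃĩɲvũɲtuzel]

Rule 1: /i/ before nasal /ɲ/ → [ĩ]
Rule 1: /u/ before nasal /ɲ/ → [ũ]
After rule 1: tʃĩɲvũɲtuzel
Rule 2: no segment meets the rule's conditions; no change.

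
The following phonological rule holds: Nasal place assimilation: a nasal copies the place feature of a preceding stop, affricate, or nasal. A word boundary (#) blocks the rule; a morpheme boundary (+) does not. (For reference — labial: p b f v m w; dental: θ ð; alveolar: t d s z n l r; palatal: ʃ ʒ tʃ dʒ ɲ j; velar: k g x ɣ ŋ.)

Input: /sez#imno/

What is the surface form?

[sez#immo]

/n/ after /m/ (labial) → [m]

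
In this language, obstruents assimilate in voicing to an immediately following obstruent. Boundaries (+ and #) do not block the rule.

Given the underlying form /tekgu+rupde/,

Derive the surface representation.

/k/ before /g/ (voiced) → [g]
/p/ before /d/ (voiced) → [b]

[teggu+rubde]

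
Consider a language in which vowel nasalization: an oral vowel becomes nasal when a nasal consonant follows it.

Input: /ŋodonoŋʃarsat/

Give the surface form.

[ŋodõnõŋʃarsat]

/o/ before nasal /n/ → [õ]
/o/ before nasal /ŋ/ → [õ]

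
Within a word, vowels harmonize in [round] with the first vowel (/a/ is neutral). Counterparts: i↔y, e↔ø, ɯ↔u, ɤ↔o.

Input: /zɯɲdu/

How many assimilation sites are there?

/u/ harmonizes with /ɯ/ ([-round]) → [ɯ]
1 segment changes.

1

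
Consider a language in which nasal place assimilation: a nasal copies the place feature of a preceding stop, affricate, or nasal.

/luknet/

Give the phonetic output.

[lukŋet]

/n/ after /k/ (velar) → [ŋ]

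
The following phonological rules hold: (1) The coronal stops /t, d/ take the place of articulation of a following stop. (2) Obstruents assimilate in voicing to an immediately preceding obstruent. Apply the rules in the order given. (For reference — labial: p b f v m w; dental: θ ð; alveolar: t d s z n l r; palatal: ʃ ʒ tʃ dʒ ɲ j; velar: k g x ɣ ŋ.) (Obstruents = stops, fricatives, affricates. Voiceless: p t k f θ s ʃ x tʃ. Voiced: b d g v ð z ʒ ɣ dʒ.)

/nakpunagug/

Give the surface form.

Rule 1: no segment meets the rule's conditions; no change.
After rule 1: nakpunagug
Rule 2: no segment meets the rule's conditions; no change.

[nakpunagug]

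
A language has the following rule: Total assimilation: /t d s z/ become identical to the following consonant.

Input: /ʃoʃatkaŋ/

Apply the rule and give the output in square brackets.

/t/ before /k/ → [k] (total assimilation)

[ʃoʃakkaŋ]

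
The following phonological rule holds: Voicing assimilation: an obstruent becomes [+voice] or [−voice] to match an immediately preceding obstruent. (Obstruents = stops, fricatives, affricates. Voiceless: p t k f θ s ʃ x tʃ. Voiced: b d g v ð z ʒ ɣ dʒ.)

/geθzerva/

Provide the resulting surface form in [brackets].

/z/ after /θ/ (voiceless) → [s]

[geθserva]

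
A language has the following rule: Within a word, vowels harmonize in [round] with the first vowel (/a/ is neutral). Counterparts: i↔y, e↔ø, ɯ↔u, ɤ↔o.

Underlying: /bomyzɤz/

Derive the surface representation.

/ɤ/ harmonizes with /o/ ([+round]) → [o]

[bomyzoz]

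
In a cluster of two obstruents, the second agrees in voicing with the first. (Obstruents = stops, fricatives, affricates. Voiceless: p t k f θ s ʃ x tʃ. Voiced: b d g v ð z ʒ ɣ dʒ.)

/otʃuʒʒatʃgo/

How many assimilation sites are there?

1

/g/ after /tʃ/ (voiceless) → [k]
1 segment changes.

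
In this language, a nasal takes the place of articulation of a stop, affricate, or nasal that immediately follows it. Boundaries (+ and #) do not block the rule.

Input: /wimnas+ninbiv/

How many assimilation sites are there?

/m/ before /n/ (alveolar) → [n]
/n/ before /b/ (labial) → [m]
2 segments change.

2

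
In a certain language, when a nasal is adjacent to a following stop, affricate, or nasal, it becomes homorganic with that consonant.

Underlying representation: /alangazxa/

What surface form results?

/n/ before /g/ (velar) → [ŋ]

[alaŋgazxa]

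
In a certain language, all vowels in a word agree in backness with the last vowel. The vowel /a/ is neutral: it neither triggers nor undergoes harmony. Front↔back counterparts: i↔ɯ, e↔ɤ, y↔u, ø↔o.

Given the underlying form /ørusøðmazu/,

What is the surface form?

/ø/ harmonizes with /u/ ([+back]) → [o]
/ø/ harmonizes with /u/ ([+back]) → [o]

[orusoðmazu]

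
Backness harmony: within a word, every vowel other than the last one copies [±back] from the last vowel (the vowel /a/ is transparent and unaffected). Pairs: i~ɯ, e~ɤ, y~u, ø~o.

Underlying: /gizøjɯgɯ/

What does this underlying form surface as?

/i/ harmonizes with /ɯ/ ([+back]) → [ɯ]
/ø/ harmonizes with /ɯ/ ([+back]) → [o]

[gɯzojɯgɯ]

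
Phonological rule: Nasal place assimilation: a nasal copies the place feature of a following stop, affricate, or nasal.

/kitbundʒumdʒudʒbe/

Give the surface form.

/n/ before /dʒ/ (palatal) → [ɲ]
/m/ before /dʒ/ (palatal) → [ɲ]

[kitbuɲdʒuɲdʒudʒbe]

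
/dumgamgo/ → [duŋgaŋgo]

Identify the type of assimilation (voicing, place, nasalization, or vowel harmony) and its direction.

/m/→[ŋ] /m/→[ŋ].
Each target copies a feature from the following segment, so the direction is regressive.

place assimilation, regressive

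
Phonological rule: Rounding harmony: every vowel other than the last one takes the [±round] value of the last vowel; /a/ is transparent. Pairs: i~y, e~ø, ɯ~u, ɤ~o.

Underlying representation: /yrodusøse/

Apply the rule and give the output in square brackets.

[irɤdɯsese]

/y/ harmonizes with /e/ ([-round]) → [i]
/o/ harmonizes with /e/ ([-round]) → [ɤ]
/u/ harmonizes with /e/ ([-round]) → [ɯ]
/ø/ harmonizes with /e/ ([-round]) → [e]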